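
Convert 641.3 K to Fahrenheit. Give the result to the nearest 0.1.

694.7°F

In Celsius: 641.3 - 273.15 = 368.1500°C.
In Fahrenheit: 368.1500 × 1.8 + 32 = 694.7°F.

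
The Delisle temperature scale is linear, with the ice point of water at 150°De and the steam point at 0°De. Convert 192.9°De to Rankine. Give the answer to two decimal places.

440.19°R

Linear interpolation between the fixed points: C = (192.9 - 150) × 100 / (0 - 150) = -28.6000°C.
Then -28.6000 × 1.8 + 491.67 = 440.19°R.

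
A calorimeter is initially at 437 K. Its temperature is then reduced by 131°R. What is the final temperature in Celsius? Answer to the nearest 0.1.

91.1°C

Initial temperature in Celsius: 437 - 273.15 = 163.8500°C.
The 131°R change is an interval, so only the factor 5/9 applies: -131 × 5/9 = -72.7778°C.
Final Celsius temperature: 163.8500 - 72.7778 = 91.0722°C.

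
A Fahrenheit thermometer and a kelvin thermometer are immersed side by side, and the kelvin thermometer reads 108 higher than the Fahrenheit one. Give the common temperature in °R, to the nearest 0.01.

791.26°R

Let x be the Fahrenheit reading; then the kelvin reading is 5/9·x + 255.372.
(5/9·x + 255.372) - x = 108  ⇒  (-4/9)·x = -147.372  ⇒  x = 331.5875°F.
In Celsius: (331.5875 - 32) × 5/9 = 166.4375°C.
In Rankine: 166.4375 × 1.8 + 491.67 = 791.26°R.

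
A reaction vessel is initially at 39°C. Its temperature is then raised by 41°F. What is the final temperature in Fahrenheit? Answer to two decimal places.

143.20°F

The 41°F change is an interval, so only the factor 5/9 applies: +41 × 5/9 = +22.7778°C.
Final Celsius temperature: 39.0000 + 22.7778 = 61.7778°C.
In Fahrenheit: 61.7778 × 1.8 + 32 = 143.20°F.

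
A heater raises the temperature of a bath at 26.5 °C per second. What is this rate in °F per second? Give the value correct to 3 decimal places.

The quantity depends on a temperature interval, so only the ratio of degree sizes applies; the offset between the scales is irrelevant.
A change of 1°C is a change of 1.8°F, so 26.5 × 1.8 = 47.700.

47.700 °F/second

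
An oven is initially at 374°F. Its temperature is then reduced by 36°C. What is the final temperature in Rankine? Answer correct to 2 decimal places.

768.87°R

Initial temperature in Celsius: (374 - 32) × 5/9 = 190.0000°C.
Final Celsius temperature: 190.0000 - 36.0000 = 154.0000°C.
In Rankine: 154.0000 × 1.8 + 491.67 = 768.87°R.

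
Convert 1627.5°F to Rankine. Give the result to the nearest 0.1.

2087.2°R

In Celsius: (1627.5 - 32) × 5/9 = 886.3889°C.
In Rankine: 886.3889 × 1.8 + 491.67 = 2087.2°R.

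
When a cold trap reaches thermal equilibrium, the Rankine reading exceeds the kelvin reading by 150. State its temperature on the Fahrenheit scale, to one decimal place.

-122.2°F

Let x be the Rankine reading; then the kelvin reading is 5/9·x.
(5/9·x) - x = -150  ⇒  (-4/9)·x = -150  ⇒  x = 337.5000°R.
In Celsius: (337.5 - 491.67) × 5/9 = -85.6500°C.
In Fahrenheit: -85.6500 × 1.8 + 32 = -122.2°F.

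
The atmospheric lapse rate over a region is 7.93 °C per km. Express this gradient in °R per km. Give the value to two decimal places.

14.27 °R/km

Since only a temperature interval is involved, the additive offset between the scales drops out.
A change of 1°C is a change of 1.8°R, so 7.93 × 1.8 = 14.27.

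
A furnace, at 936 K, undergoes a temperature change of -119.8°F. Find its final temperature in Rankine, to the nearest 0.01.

Initial temperature in Celsius: 936 - 273.15 = 662.8500°C.
The 119.8°F change is an interval, so only the factor 5/9 applies: -119.8 × 5/9 = -66.5556°C.
Final Celsius temperature: 662.8500 - 66.5556 = 596.2944°C.
In Rankine: 596.2944 × 1.8 + 491.67 = 1565.00°R.

1565.00°R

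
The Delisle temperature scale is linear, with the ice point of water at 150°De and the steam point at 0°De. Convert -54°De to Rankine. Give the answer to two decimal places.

736.47°R

Linear interpolation between the fixed points: C = (-54 - 150) × 100 / (0 - 150) = 136.0000°C.
Then 136.0000 × 1.8 + 491.67 = 736.47°R.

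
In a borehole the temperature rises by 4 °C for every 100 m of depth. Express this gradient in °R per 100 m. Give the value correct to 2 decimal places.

The quantity depends on a temperature interval, so only the ratio of degree sizes applies; the offset between the scales is irrelevant.
A change of 1°C is a change of 1.8°R, so 4 × 1.8 = 7.20.

7.20 °R/100 m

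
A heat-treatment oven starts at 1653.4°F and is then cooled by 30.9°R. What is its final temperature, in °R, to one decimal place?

Initial temperature in Celsius: (1653.4 - 32) × 5/9 = 900.7778°C.
The 30.9°R change is an interval, so only the factor 5/9 applies: -30.9 × 5/9 = -17.1667°C.
Final Celsius temperature: 900.7778 - 17.1667 = 883.6111°C.
In Rankine: 883.6111 × 1.8 + 491.67 = 2082.2°R.

2082.2°R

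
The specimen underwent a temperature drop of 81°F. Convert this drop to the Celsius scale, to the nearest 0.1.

An interval of 1°F corresponds to 5/9°C.
81 × 5/9 = 45.0.

45.0°C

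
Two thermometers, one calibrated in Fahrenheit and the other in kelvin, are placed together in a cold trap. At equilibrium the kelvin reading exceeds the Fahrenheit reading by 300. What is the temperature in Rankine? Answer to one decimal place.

Let x be the Fahrenheit reading; then the kelvin reading is 5/9·x + 255.372.
(5/9·x + 255.372) - x = 300  ⇒  (-4/9)·x = 44.6278  ⇒  x = -100.4125°F.
In Celsius: (-100.4125 - 32) × 5/9 = -73.5625°C.
In Rankine: -73.5625 × 1.8 + 491.67 = 359.3°R.

359.3°R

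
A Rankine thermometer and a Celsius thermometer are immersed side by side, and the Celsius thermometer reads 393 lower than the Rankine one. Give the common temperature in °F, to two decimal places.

Let x be the Rankine reading; then the Celsius reading is 5/9·x - 273.15.
(5/9·x - 273.15) - x = -393  ⇒  (-4/9)·x = -119.85  ⇒  x = 269.6625°R.
In Celsius: (269.6625 - 491.67) × 5/9 = -123.3375°C.
In Fahrenheit: -123.3375 × 1.8 + 32 = -190.01°F.

-190.01°F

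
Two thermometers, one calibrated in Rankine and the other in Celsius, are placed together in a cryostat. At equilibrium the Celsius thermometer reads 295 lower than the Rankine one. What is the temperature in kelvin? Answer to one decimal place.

Let x be the Rankine reading; then the Celsius reading is 5/9·x - 273.15.
(5/9·x - 273.15) - x = -295  ⇒  (-4/9)·x = -21.85  ⇒  x = 49.1625°R.
In Celsius: (49.1625 - 491.67) × 5/9 = -245.8375°C.
In kelvin: -245.8375 + 273.15 = 27.3 K.

27.3 K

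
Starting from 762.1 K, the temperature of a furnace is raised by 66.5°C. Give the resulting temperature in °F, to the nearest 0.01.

Initial temperature in Celsius: 762.1 - 273.15 = 488.9500°C.
Final Celsius temperature: 488.9500 + 66.5000 = 555.4500°C.
In Fahrenheit: 555.4500 × 1.8 + 32 = 1031.81°F.

1031.81°F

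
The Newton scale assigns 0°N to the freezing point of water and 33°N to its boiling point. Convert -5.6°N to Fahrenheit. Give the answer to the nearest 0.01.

1.45°F

Linear interpolation between the fixed points: C = (-5.6 - 0) × 100 / (33 - 0) = -16.9697°C.
Then -16.9697 × 1.8 + 32 = 1.45°F.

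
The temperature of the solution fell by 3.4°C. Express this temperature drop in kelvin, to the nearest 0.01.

Celsius and kelvin degrees are the same size, so the interval is unchanged: 3.40.

3.40 K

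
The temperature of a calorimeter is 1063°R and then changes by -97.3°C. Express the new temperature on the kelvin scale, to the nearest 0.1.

Initial temperature in Celsius: (1063 - 491.67) × 5/9 = 317.4056°C.
Final Celsius temperature: 317.4056 - 97.3000 = 220.1056°C.
In kelvin: 220.1056 + 273.15 = 493.3 K.

493.3 K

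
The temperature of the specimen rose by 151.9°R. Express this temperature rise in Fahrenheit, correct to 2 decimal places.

151.90°F

Rankine and Fahrenheit degrees are the same size, so the interval is unchanged: 151.90.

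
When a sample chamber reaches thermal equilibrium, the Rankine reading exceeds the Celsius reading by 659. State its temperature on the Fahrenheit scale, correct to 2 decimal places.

Let x be the Celsius reading; then the Rankine reading is 1.8·x + 491.67.
(1.8·x + 491.67) - x = 659  ⇒  (0.8)·x = 167.33  ⇒  x = 209.1625°C.
In Fahrenheit: 209.1625 × 1.8 + 32 = 408.49°F.

408.49°F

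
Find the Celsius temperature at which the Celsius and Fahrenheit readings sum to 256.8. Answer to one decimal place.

80.3°C

Let C be the Celsius reading. The Fahrenheit reading is F = 1.8·C + 32.
Require C + F = 256.8: (2.8)·C + 32 = 256.8.
C = (256.8 - 32) / (2.8) = 80.3.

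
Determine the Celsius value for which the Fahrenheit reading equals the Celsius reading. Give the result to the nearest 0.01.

Let C be the Celsius reading. The Fahrenheit reading is F = 1.8·C + 32.
Set F = C: 1.8·C + 32 = C.
(0.8)·C = -32  ⇒  C = -40.00.

-40.00°C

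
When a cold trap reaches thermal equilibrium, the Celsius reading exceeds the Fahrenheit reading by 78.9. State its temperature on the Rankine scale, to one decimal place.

Let x be the Celsius reading; then the Fahrenheit reading is 1.8·x + 32.
(1.8·x + 32) - x = -78.9  ⇒  (0.8)·x = -110.9  ⇒  x = -138.6250°C.
In Rankine: -138.6250 × 1.8 + 491.67 = 242.1°R.

242.1°R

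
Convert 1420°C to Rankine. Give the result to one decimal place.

In Rankine: 1420.0000 × 1.8 + 491.67 = 3047.7°R.

3047.7°R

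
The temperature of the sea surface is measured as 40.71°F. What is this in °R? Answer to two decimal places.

500.38°R

In Celsius: (40.71 - 32) × 5/9 = 4.8389°C.
In Rankine: 4.8389 × 1.8 + 491.67 = 500.38°R.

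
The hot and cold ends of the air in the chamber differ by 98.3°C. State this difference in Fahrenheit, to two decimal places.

Only the scale ratio 1.8 matters for a change in temperature.
98.3 × 1.8 = 176.94.

176.94°F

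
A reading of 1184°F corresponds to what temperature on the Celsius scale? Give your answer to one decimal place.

640.0°C

In Celsius: (1184 - 32) × 5/9 = 640.0000°C.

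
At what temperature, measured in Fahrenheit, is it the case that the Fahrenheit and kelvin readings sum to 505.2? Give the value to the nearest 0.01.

160.60°F

Let F be the Fahrenheit reading. The kelvin reading is K = 5/9·F + 255.372.
Require F + K = 505.2: (14/9)·F + 255.372 = 505.2.
F = (505.2 - 255.372) / (14/9) = 160.60.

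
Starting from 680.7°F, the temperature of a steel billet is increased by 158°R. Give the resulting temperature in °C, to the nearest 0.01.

Initial temperature in Celsius: (680.7 - 32) × 5/9 = 360.3889°C.
The 158°R change is an interval, so only the factor 5/9 applies: +158 × 5/9 = +87.7778°C.
Final Celsius temperature: 360.3889 + 87.7778 = 448.1667°C.

448.17°C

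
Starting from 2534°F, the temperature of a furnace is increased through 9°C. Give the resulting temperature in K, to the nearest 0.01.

1672.15 K

Initial temperature in Celsius: (2534 - 32) × 5/9 = 1390.0000°C.
Final Celsius temperature: 1390.0000 + 9.0000 = 1399.0000°C.
In kelvin: 1399.0000 + 273.15 = 1672.15 K.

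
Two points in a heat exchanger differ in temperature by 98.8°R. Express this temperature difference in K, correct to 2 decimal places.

Only the scale ratio 5/9 matters for a change in temperature.
98.8 × 5/9 = 54.89.

54.89 K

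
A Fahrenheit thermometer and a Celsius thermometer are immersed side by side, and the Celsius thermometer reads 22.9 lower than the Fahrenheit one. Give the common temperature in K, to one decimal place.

261.8 K

Let x be the Fahrenheit reading; then the Celsius reading is 5/9·x - 17.7778.
(5/9·x - 17.7778) - x = -22.9  ⇒  (-4/9)·x = -5.12222  ⇒  x = 11.5250°F.
In Celsius: (11.525 - 32) × 5/9 = -11.3750°C.
In kelvin: -11.3750 + 273.15 = 261.8 K.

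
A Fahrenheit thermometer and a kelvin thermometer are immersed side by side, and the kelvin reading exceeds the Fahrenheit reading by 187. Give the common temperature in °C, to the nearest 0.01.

Let x be the Fahrenheit reading; then the kelvin reading is 5/9·x + 255.372.
(5/9·x + 255.372) - x = 187  ⇒  (-4/9)·x = -68.3722  ⇒  x = 153.8375°F.
In Celsius: (153.8375 - 32) × 5/9 = 67.69°C.

67.69°C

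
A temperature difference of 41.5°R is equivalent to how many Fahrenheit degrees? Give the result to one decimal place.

41.5°F

Rankine and Fahrenheit degrees are the same size, so the interval is unchanged: 41.5.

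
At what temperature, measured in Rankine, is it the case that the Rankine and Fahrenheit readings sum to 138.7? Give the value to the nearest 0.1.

Let R be the Rankine reading. The Fahrenheit reading is F = 1·R - 459.67.
Require R + F = 138.7: (2)·R - 459.67 = 138.7.
R = (138.7 + 459.67) / (2) = 299.2.

299.2°R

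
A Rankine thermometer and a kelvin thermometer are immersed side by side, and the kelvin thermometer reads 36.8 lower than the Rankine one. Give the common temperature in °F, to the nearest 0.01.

Let x be the Rankine reading; then the kelvin reading is 5/9·x.
(5/9·x) - x = -36.8  ⇒  (-4/9)·x = -36.8  ⇒  x = 82.8000°R.
In Celsius: (82.8 - 491.67) × 5/9 = -227.1500°C.
In Fahrenheit: -227.1500 × 1.8 + 32 = -376.87°F.

-376.87°F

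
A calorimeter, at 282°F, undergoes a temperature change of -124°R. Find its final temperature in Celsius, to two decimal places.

70.00°C

Initial temperature in Celsius: (282 - 32) × 5/9 = 138.8889°C.
The 124°R change is an interval, so only the factor 5/9 applies: -124 × 5/9 = -68.8889°C.
Final Celsius temperature: 138.8889 - 68.8889 = 70.0000°C.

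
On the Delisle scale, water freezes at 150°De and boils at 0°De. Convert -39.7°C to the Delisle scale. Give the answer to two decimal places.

Linearly onto the Delisle scale: 150 + (-39.7000 / 100) × (0 - 150) = 209.55°De.

209.55°De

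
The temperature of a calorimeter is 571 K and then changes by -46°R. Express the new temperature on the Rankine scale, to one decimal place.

981.8°R

Initial temperature in Celsius: 571 - 273.15 = 297.8500°C.
The 46°R change is an interval, so only the factor 5/9 applies: -46 × 5/9 = -25.5556°C.
Final Celsius temperature: 297.8500 - 25.5556 = 272.2944°C.
In Rankine: 272.2944 × 1.8 + 491.67 = 981.8°R.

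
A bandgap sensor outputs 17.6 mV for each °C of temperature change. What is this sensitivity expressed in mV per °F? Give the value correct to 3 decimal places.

9.778 mV per °F

Since only a temperature interval is involved, the additive offset between the scales drops out.
A change of 1°F is a change of 5/9°C, so per °F the value is 17.6 × 5/9 = 9.778.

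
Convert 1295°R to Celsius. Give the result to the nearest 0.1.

In Celsius: (1295 - 491.67) × 5/9 = 446.2944°C.

446.3°C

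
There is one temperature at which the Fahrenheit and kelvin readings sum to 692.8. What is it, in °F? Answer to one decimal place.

Let F be the Fahrenheit reading. The kelvin reading is K = 5/9·F + 255.372.
Require F + K = 692.8: (14/9)·F + 255.372 = 692.8.
F = (692.8 - 255.372) / (14/9) = 281.2.

281.2°F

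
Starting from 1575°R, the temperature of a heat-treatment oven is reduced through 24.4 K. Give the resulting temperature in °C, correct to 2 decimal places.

Initial temperature in Celsius: (1575 - 491.67) × 5/9 = 601.8500°C.
The 24.4 K change is an interval; Kelvin and Celsius degrees are the same size, so ΔC = -24.4°C.
Final Celsius temperature: 601.8500 - 24.4000 = 577.4500°C.

577.45°C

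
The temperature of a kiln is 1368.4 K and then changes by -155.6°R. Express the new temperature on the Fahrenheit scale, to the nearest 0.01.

1847.85°F

Initial temperature in Celsius: 1368.4 - 273.15 = 1095.2500°C.
The 155.6°R change is an interval, so only the factor 5/9 applies: -155.6 × 5/9 = -86.4444°C.
Final Celsius temperature: 1095.2500 - 86.4444 = 1008.8056°C.
In Fahrenheit: 1008.8056 × 1.8 + 32 = 1847.85°F.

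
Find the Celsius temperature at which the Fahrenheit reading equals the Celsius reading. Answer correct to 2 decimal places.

-40.00°C

Let C be the Celsius reading. The Fahrenheit reading is F = 1.8·C + 32.
Set F = C: 1.8·C + 32 = C.
(0.8)·C = -32  ⇒  C = -40.00.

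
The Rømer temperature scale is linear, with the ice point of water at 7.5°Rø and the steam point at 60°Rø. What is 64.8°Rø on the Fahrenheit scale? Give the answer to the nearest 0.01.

228.46°F

Linear interpolation between the fixed points: C = (64.8 - 7.5) × 100 / (60 - 7.5) = 109.1429°C.
Then 109.1429 × 1.8 + 32 = 228.46°F.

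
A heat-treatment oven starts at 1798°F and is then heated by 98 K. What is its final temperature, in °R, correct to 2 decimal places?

2434.07°R

Initial temperature in Celsius: (1798 - 32) × 5/9 = 981.1111°C.
The 98 K change is an interval; Kelvin and Celsius degrees are the same size, so ΔC = +98°C.
Final Celsius temperature: 981.1111 + 98.0000 = 1079.1111°C.
In Rankine: 1079.1111 × 1.8 + 491.67 = 2434.07°R.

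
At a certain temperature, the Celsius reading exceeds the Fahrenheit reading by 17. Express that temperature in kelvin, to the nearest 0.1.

Let x be the Fahrenheit reading; then the Celsius reading is 5/9·x - 17.7778.
(5/9·x - 17.7778) - x = 17  ⇒  (-4/9)·x = 34.7778  ⇒  x = -78.2500°F.
In Celsius: (-78.25 - 32) × 5/9 = -61.2500°C.
In kelvin: -61.2500 + 273.15 = 211.9 K.

211.9 K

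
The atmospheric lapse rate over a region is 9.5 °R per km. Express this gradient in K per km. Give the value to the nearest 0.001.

5.278 K/km

Since only a temperature interval is involved, the additive offset between the scales drops out.
A change of 1°R is a change of 5/9 K, so 9.5 × 5/9 = 5.278.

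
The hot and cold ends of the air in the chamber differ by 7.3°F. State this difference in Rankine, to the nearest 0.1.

7.3°R

Fahrenheit and Rankine degrees are the same size, so the interval is unchanged: 7.3.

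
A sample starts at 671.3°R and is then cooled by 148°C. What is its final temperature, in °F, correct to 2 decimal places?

-54.77°F

Initial temperature in Celsius: (671.3 - 491.67) × 5/9 = 99.7944°C.
Final Celsius temperature: 99.7944 - 148.0000 = -48.2056°C.
In Fahrenheit: -48.2056 × 1.8 + 32 = -54.77°F.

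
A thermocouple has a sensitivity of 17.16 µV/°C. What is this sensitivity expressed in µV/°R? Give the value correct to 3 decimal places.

9.533 µV/°R

Since only a temperature interval is involved, the additive offset between the scales drops out.
A change of 1°R is a change of 5/9°C, so per °R the value is 17.16 × 5/9 = 9.533.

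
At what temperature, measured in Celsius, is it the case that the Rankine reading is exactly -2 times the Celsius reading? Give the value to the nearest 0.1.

Let C be the Celsius reading. The Rankine reading is R = 1.8·C + 491.67.
Require R = -2·C: 1.8·C + 491.67 = -2·C.
(3.8)·C = -491.67  ⇒  C = -129.4.

-129.4°C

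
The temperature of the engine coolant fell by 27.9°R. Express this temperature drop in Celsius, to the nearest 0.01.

For a temperature interval the offset drops out; only the factor 5/9 applies.
27.9 × 5/9 = 15.50.

15.50°C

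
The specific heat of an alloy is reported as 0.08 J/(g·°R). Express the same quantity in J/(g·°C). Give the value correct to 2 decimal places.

Since only a temperature interval is involved, the additive offset between the scales drops out.
A change of 1°C is a change of 1.8°R, so per °C the value is 0.08 × 1.8 = 0.14.

0.14 J/(g·°C)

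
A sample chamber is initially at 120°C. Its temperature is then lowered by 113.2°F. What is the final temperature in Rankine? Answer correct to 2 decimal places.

The 113.2°F change is an interval, so only the factor 5/9 applies: -113.2 × 5/9 = -62.8889°C.
Final Celsius temperature: 120.0000 - 62.8889 = 57.1111°C.
In Rankine: 57.1111 × 1.8 + 491.67 = 594.47°R.

594.47°R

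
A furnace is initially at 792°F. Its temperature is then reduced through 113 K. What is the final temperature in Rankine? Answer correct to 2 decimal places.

1048.27°R

Initial temperature in Celsius: (792 - 32) × 5/9 = 422.2222°C.
The 113 K change is an interval; Kelvin and Celsius degrees are the same size, so ΔC = -113°C.
Final Celsius temperature: 422.2222 - 113.0000 = 309.2222°C.
In Rankine: 309.2222 × 1.8 + 491.67 = 1048.27°R.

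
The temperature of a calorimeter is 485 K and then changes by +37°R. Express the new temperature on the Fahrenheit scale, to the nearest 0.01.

Initial temperature in Celsius: 485 - 273.15 = 211.8500°C.
The 37°R change is an interval, so only the factor 5/9 applies: +37 × 5/9 = +20.5556°C.
Final Celsius temperature: 211.8500 + 20.5556 = 232.4056°C.
In Fahrenheit: 232.4056 × 1.8 + 32 = 450.33°F.

450.33°F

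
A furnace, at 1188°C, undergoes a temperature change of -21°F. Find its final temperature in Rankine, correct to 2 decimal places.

The 21°F change is an interval, so only the factor 5/9 applies: -21 × 5/9 = -11.6667°C.
Final Celsius temperature: 1188.0000 - 11.6667 = 1176.3333°C.
In Rankine: 1176.3333 × 1.8 + 491.67 = 2609.07°R.

2609.07°R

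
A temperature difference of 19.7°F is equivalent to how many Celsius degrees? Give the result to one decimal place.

Only the scale ratio 5/9 matters for a change in temperature.
19.7 × 5/9 = 10.9.

10.9°C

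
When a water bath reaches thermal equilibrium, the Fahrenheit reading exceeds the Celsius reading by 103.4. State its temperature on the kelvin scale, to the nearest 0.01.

362.40 K

Let x be the Fahrenheit reading; then the Celsius reading is 5/9·x - 17.7778.
(5/9·x - 17.7778) - x = -103.4  ⇒  (-4/9)·x = -85.6222  ⇒  x = 192.6500°F.
In Celsius: (192.65 - 32) × 5/9 = 89.2500°C.
In kelvin: 89.2500 + 273.15 = 362.40 K.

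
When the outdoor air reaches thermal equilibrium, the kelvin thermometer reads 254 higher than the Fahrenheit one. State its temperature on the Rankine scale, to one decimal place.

462.8°R

Let x be the Fahrenheit reading; then the kelvin reading is 5/9·x + 255.372.
(5/9·x + 255.372) - x = 254  ⇒  (-4/9)·x = -1.37222  ⇒  x = 3.0875°F.
In Celsius: (3.0875 - 32) × 5/9 = -16.0625°C.
In Rankine: -16.0625 × 1.8 + 491.67 = 462.8°R.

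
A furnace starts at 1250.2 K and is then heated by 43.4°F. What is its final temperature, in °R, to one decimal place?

Initial temperature in Celsius: 1250.2 - 273.15 = 977.0500°C.
The 43.4°F change is an interval, so only the factor 5/9 applies: +43.4 × 5/9 = +24.1111°C.
Final Celsius temperature: 977.0500 + 24.1111 = 1001.1611°C.
In Rankine: 1001.1611 × 1.8 + 491.67 = 2293.8°R.

2293.8°R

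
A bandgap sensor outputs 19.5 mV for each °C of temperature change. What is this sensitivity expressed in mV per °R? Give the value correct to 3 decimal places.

The quantity depends on a temperature interval, so only the ratio of degree sizes applies; the offset between the scales is irrelevant.
A change of 1°R is a change of 5/9°C, so per °R the value is 19.5 × 5/9 = 10.833.

10.833 mV per °R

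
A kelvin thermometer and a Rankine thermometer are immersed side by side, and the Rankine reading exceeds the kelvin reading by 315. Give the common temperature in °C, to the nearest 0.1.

120.6°C

Let x be the kelvin reading; then the Rankine reading is 1.8·x.
(1.8·x) - x = 315  ⇒  (0.8)·x = 315  ⇒  x = 393.7500 K.
In Celsius: 393.75 - 273.15 = 120.6°C.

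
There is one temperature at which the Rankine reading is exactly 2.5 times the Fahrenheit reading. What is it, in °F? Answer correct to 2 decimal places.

306.45°F

Let F be the Fahrenheit reading. The Rankine reading is R = 1·F + 459.67.
Require R = 2.5·F: 1·F + 459.67 = 2.5·F.
(-1.5)·F = -459.67  ⇒  F = 306.45.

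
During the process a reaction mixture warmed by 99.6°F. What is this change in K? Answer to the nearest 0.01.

For a temperature interval the offset drops out; only the factor 5/9 applies.
99.6 × 5/9 = 55.33.

55.33 K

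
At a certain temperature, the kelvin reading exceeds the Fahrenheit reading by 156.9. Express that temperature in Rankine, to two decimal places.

Let x be the Fahrenheit reading; then the kelvin reading is 5/9·x + 255.372.
(5/9·x + 255.372) - x = 156.9  ⇒  (-4/9)·x = -98.4722  ⇒  x = 221.5625°F.
In Celsius: (221.5625 - 32) × 5/9 = 105.3125°C.
In Rankine: 105.3125 × 1.8 + 491.67 = 681.23°R.

681.23°R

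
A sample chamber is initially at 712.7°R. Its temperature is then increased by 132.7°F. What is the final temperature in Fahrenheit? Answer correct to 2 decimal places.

Initial temperature in Celsius: (712.7 - 491.67) × 5/9 = 122.7944°C.
The 132.7°F change is an interval, so only the factor 5/9 applies: +132.7 × 5/9 = +73.7222°C.
Final Celsius temperature: 122.7944 + 73.7222 = 196.5167°C.
In Fahrenheit: 196.5167 × 1.8 + 32 = 385.73°F.

385.73°F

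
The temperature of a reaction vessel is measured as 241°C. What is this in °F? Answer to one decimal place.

465.8°F

In Fahrenheit: 241.0000 × 1.8 + 32 = 465.8°F.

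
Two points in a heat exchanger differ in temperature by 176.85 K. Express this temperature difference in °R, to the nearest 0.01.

For a temperature interval the offset drops out; only the factor 1.8 applies.
176.85 × 1.8 = 318.33.

318.33°R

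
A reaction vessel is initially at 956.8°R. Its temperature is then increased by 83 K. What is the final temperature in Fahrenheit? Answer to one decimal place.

646.5°F

Initial temperature in Celsius: (956.8 - 491.67) × 5/9 = 258.4056°C.
The 83 K change is an interval; Kelvin and Celsius degrees are the same size, so ΔC = +83°C.
Final Celsius temperature: 258.4056 + 83.0000 = 341.4056°C.
In Fahrenheit: 341.4056 × 1.8 + 32 = 646.5°F.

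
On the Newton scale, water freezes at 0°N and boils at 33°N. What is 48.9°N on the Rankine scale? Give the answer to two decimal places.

758.40°R

Linear interpolation between the fixed points: C = (48.9 - 0) × 100 / (33 - 0) = 148.1818°C.
Then 148.1818 × 1.8 + 491.67 = 758.40°R.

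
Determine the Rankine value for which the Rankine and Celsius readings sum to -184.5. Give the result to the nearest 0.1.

57.0°R

Let R be the Rankine reading. The Celsius reading is C = 5/9·R - 273.15.
Require R + C = -184.5: (14/9)·R - 273.15 = -184.5.
R = (-184.5 + 273.15) / (14/9) = 57.0.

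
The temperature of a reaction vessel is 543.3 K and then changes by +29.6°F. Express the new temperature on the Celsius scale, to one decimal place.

286.6°C

Initial temperature in Celsius: 543.3 - 273.15 = 270.1500°C.
The 29.6°F change is an interval, so only the factor 5/9 applies: +29.6 × 5/9 = +16.4444°C.
Final Celsius temperature: 270.1500 + 16.4444 = 286.5944°C.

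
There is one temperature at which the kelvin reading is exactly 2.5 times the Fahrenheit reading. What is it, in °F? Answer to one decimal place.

Let F be the Fahrenheit reading. The kelvin reading is K = 5/9·F + 255.372.
Require K = 2.5·F: 5/9·F + 255.372 = 2.5·F.
(-35/18)·F = -255.372  ⇒  F = 131.3.

131.3°F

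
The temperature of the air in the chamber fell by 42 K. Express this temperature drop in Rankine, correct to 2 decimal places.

75.60°R

Only the scale ratio 1.8 matters for a change in temperature.
42 × 1.8 = 75.60.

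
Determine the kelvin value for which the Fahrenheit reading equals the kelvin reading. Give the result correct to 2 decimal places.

574.59 K

Let K be the kelvin reading. The Fahrenheit reading is F = 1.8·K - 459.67.
Set F = K: 1.8·K - 459.67 = K.
(0.8)·K = 459.67  ⇒  K = 574.59.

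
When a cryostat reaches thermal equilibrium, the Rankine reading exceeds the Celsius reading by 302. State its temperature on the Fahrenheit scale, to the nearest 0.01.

Let x be the Rankine reading; then the Celsius reading is 5/9·x - 273.15.
(5/9·x - 273.15) - x = -302  ⇒  (-4/9)·x = -28.85  ⇒  x = 64.9125°R.
In Celsius: (64.9125 - 491.67) × 5/9 = -237.0875°C.
In Fahrenheit: -237.0875 × 1.8 + 32 = -394.76°F.

-394.76°F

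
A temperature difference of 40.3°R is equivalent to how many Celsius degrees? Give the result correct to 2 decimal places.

22.39°C

Only the scale ratio 5/9 matters for a change in temperature.
40.3 × 5/9 = 22.39.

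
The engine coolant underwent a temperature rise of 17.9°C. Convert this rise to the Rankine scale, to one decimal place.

An interval of 1°C corresponds to 1.8°R.
17.9 × 1.8 = 32.2.

32.2°R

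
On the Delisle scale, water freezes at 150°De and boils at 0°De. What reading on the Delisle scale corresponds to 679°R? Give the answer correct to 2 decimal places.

-6.11°De

First in Celsius: (679 - 491.67) × 5/9 = 104.0722°C.
Linearly onto the Delisle scale: 150 + (104.0722 / 100) × (0 - 150) = -6.11°De.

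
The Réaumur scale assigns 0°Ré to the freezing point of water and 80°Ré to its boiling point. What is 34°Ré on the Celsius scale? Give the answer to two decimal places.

42.50°C

Linear interpolation between the fixed points: C = (34 - 0) × 100 / (80 - 0) = 42.5000°C.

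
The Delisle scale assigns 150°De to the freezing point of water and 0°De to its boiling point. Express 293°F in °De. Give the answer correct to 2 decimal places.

-67.50°De

First in Celsius: (293 - 32) × 5/9 = 145.0000°C.
Linearly onto the Delisle scale: 150 + (145.0000 / 100) × (0 - 150) = -67.50°De.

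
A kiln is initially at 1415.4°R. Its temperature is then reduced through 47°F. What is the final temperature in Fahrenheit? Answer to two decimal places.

Initial temperature in Celsius: (1415.4 - 491.67) × 5/9 = 513.1833°C.
The 47°F change is an interval, so only the factor 5/9 applies: -47 × 5/9 = -26.1111°C.
Final Celsius temperature: 513.1833 - 26.1111 = 487.0722°C.
In Fahrenheit: 487.0722 × 1.8 + 32 = 908.73°F.

908.73°F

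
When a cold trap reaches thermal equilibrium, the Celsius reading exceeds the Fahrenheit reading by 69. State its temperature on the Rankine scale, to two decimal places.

264.42°R

Let x be the Celsius reading; then the Fahrenheit reading is 1.8·x + 32.
(1.8·x + 32) - x = -69  ⇒  (0.8)·x = -101  ⇒  x = -126.2500°C.
In Rankine: -126.2500 × 1.8 + 491.67 = 264.42°R.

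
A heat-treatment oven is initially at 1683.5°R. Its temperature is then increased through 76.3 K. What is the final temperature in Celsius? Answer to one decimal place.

Initial temperature in Celsius: (1683.5 - 491.67) × 5/9 = 662.1278°C.
The 76.3 K change is an interval; Kelvin and Celsius degrees are the same size, so ΔC = +76.3°C.
Final Celsius temperature: 662.1278 + 76.3000 = 738.4278°C.

738.4°C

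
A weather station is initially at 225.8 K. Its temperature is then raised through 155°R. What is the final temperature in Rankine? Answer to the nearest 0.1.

561.4°R

Initial temperature in Celsius: 225.8 - 273.15 = -47.3500°C.
The 155°R change is an interval, so only the factor 5/9 applies: +155 × 5/9 = +86.1111°C.
Final Celsius temperature: -47.3500 + 86.1111 = 38.7611°C.
In Rankine: 38.7611 × 1.8 + 491.67 = 561.4°R.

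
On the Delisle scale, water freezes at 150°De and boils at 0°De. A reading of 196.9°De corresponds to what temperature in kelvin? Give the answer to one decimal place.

Linear interpolation between the fixed points: C = (196.9 - 150) × 100 / (0 - 150) = -31.2667°C.
Then -31.2667 + 273.15 = 241.9 K.

241.9 K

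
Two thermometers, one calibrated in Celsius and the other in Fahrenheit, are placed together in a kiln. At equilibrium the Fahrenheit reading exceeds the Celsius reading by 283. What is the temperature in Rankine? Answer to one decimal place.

1056.4°R

Let x be the Celsius reading; then the Fahrenheit reading is 1.8·x + 32.
(1.8·x + 32) - x = 283  ⇒  (0.8)·x = 251  ⇒  x = 313.7500°C.
In Rankine: 313.7500 × 1.8 + 491.67 = 1056.4°R.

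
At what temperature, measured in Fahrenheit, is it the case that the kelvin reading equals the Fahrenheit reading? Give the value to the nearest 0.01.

Let F be the Fahrenheit reading. The kelvin reading is K = 5/9·F + 255.372.
Set K = F: 5/9·F + 255.372 = F.
(-4/9)·F = -255.372  ⇒  F = 574.59.

574.59°F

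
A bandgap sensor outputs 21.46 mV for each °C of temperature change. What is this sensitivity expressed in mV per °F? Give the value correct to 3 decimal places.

11.922 mV per °F

The quantity depends on a temperature interval, so only the ratio of degree sizes applies; the offset between the scales is irrelevant.
A change of 1°F is a change of 5/9°C, so per °F the value is 21.46 × 5/9 = 11.922.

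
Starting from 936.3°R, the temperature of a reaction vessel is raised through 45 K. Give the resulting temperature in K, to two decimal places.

565.17 K

Initial temperature in Celsius: (936.3 - 491.67) × 5/9 = 247.0167°C.
The 45 K change is an interval; Kelvin and Celsius degrees are the same size, so ΔC = +45°C.
Final Celsius temperature: 247.0167 + 45.0000 = 292.0167°C.
In kelvin: 292.0167 + 273.15 = 565.17 K.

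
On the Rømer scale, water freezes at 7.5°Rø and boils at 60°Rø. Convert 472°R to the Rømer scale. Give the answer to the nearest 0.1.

First in Celsius: (472 - 491.67) × 5/9 = -10.9278°C.
Linearly onto the Rømer scale: 7.5 + (-10.9278 / 100) × (60 - 7.5) = 1.8°Rø.

1.8°Rø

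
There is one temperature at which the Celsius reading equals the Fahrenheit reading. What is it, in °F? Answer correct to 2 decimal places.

Let F be the Fahrenheit reading. The Celsius reading is C = 5/9·F - 17.7778.
Set C = F: 5/9·F - 17.7778 = F.
(-4/9)·F = 17.7778  ⇒  F = -40.00.

-40.00°F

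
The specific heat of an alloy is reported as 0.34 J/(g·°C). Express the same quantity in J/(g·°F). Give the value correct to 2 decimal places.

0.19 J/(g·°F)

The quantity depends on a temperature interval, so only the ratio of degree sizes applies; the offset between the scales is irrelevant.
A change of 1°F is a change of 5/9°C, so per °F the value is 0.34 × 5/9 = 0.19.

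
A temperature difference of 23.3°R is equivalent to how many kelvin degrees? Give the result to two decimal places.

12.94 K

Only the scale ratio 5/9 matters for a change in temperature.
23.3 × 5/9 = 12.94.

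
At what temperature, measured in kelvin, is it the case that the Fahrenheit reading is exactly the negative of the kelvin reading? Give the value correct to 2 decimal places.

Let K be the kelvin reading. The Fahrenheit reading is F = 1.8·K - 459.67.
Require F = -1·K: 1.8·K - 459.67 = -1·K.
(2.8)·K = 459.67  ⇒  K = 164.17.

164.17 K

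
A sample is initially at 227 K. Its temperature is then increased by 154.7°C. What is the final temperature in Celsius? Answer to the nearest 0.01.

Initial temperature in Celsius: 227 - 273.15 = -46.1500°C.
Final Celsius temperature: -46.1500 + 154.7000 = 108.5500°C.

108.55°C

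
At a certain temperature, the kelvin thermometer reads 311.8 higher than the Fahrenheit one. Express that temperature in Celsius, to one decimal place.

-88.3°C

Let x be the Fahrenheit reading; then the kelvin reading is 5/9·x + 255.372.
(5/9·x + 255.372) - x = 311.8  ⇒  (-4/9)·x = 56.4278  ⇒  x = -126.9625°F.
In Celsius: (-126.9625 - 32) × 5/9 = -88.3°C.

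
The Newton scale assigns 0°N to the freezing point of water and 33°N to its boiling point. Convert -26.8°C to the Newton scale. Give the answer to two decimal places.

Linearly onto the Newton scale: 0 + (-26.8000 / 100) × (33 - 0) = -8.84°N.

-8.84°N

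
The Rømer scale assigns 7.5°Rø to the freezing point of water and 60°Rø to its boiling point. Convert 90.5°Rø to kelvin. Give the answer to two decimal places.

431.25 K

Linear interpolation between the fixed points: C = (90.5 - 7.5) × 100 / (60 - 7.5) = 158.0952°C.
Then 158.0952 + 273.15 = 431.25 K.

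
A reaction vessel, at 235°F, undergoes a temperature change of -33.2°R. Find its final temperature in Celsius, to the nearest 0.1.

Initial temperature in Celsius: (235 - 32) × 5/9 = 112.7778°C.
The 33.2°R change is an interval, so only the factor 5/9 applies: -33.2 × 5/9 = -18.4444°C.
Final Celsius temperature: 112.7778 - 18.4444 = 94.3333°C.

94.3°C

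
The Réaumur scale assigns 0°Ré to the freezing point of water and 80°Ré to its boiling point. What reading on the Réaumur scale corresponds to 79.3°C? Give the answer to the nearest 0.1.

63.4°Ré

Linearly onto the Réaumur scale: 0 + (79.3000 / 100) × (80 - 0) = 63.4°Ré.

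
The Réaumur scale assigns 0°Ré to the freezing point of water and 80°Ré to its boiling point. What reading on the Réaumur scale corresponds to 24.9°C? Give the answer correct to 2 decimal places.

19.92°Ré

Linearly onto the Réaumur scale: 0 + (24.9000 / 100) × (80 - 0) = 19.92°Ré.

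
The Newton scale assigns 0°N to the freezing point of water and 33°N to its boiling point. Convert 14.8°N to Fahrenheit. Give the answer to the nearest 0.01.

112.73°F

Linear interpolation between the fixed points: C = (14.8 - 0) × 100 / (33 - 0) = 44.8485°C.
Then 44.8485 × 1.8 + 32 = 112.73°F.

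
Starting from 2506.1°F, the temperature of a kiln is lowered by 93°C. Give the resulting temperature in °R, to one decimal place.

2798.4°R

Initial temperature in Celsius: (2506.1 - 32) × 5/9 = 1374.5000°C.
Final Celsius temperature: 1374.5000 - 93.0000 = 1281.5000°C.
In Rankine: 1281.5000 × 1.8 + 491.67 = 2798.4°R.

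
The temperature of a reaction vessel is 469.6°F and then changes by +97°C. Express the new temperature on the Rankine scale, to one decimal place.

Initial temperature in Celsius: (469.6 - 32) × 5/9 = 243.1111°C.
Final Celsius temperature: 243.1111 + 97.0000 = 340.1111°C.
In Rankine: 340.1111 × 1.8 + 491.67 = 1103.9°R.

1103.9°R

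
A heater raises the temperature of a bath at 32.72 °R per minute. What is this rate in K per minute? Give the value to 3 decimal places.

The quantity depends on a temperature interval, so only the ratio of degree sizes applies; the offset between the scales is irrelevant.
A change of 1°R is a change of 5/9 K, so 32.72 × 5/9 = 18.178.

18.178 K/minute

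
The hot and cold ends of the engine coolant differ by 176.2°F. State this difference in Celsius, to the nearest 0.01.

Only the scale ratio 5/9 matters for a change in temperature.
176.2 × 5/9 = 97.89.

97.89°C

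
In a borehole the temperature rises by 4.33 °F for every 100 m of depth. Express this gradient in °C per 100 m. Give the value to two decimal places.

The quantity depends on a temperature interval, so only the ratio of degree sizes applies; the offset between the scales is irrelevant.
A change of 1°F is a change of 5/9°C, so 4.33 × 5/9 = 2.41.

2.41 °C/100 m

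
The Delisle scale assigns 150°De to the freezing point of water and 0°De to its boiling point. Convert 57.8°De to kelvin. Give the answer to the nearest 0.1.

Linear interpolation between the fixed points: C = (57.8 - 150) × 100 / (0 - 150) = 61.4667°C.
Then 61.4667 + 273.15 = 334.6 K.

334.6 K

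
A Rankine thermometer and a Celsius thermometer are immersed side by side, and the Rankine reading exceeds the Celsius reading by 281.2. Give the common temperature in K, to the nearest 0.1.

Let x be the Rankine reading; then the Celsius reading is 5/9·x - 273.15.
(5/9·x - 273.15) - x = -281.2  ⇒  (-4/9)·x = -8.05  ⇒  x = 18.1125°R.
In Celsius: (18.1125 - 491.67) × 5/9 = -263.0875°C.
In kelvin: -263.0875 + 273.15 = 10.1 K.

10.1 K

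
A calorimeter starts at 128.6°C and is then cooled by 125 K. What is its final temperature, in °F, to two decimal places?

38.48°F

The 125 K change is an interval; Kelvin and Celsius degrees are the same size, so ΔC = -125°C.
Final Celsius temperature: 128.6000 - 125.0000 = 3.6000°C.
In Fahrenheit: 3.6000 × 1.8 + 32 = 38.48°F.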